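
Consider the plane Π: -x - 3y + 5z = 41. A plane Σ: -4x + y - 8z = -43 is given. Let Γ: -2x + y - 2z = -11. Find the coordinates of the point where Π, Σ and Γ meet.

(-2, -3, 6)

Solving the 3×3 linear system -x - 3y + 5z = 41, -4x + y - 8z = -43, -2x + y - 2z = -11 (e.g. by elimination or Cramer's rule, determinant = -40) gives (-2, -3, 6).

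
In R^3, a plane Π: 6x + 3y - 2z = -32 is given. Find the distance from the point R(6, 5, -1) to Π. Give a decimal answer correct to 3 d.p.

n·R − d = (6)·(6) + (3)·(5) + (-2)·(-1) − (-32) = 85; |n| = √49.
Distance = |85| / √49 = 85/√49 ≈ 12.143.

12.143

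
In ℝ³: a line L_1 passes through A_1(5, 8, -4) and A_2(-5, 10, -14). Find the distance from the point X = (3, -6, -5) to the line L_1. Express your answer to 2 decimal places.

A direction vector for L_1 is A_2 − A_1 = (-10, 2, -10).
Taking (5, 8, -4) on L_1 with direction v = (-10, 2, -10): w = X − (5, 8, -4) = (-2, -14, -1), and w × v = (142, -10, -144).
Distance = |w × v| / |v| = √41000 / √204 ≈ 14.18.

14.18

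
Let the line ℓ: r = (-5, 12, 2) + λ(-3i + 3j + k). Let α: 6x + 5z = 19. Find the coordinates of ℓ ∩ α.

(4, 3, -1)

Substitute r = (-5, 12, 2) + t(-3, 3, 1) into the plane: -20 + (-13)t = 19, so t = -3.
Intersection: (-5, 12, 2) + (-3)·(-3, 3, 1) = (4, 3, -1).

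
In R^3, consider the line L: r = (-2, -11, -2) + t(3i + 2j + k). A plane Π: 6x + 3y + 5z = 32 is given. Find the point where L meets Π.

(7, -5, 1)

Substitute r = (-2, -11, -2) + t(3, 2, 1) into the plane: -55 + 29t = 32, so t = 3.
Intersection: (-2, -11, -2) + 3·(3, 2, 1) = (7, -5, 1).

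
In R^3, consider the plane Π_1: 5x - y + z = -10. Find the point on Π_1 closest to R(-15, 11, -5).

Foot = R − λn with λ = (n·R − d)/|n|² = (-91 − (-10))/27 = -3.
Foot = (-15, 11, -5) − (-3)·(5, -1, 1) = (0, 8, -2).

(0, 8, -2)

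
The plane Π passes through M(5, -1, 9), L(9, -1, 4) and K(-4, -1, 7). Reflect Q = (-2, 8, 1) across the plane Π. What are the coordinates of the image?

(-2, -10, 1)

ML = (4, 0, -5), MK = (-9, 0, -2); a normal to Π is ML × MK = (0, 53, 0).
Using M: Π has equation 53y = -53.
λ = (n·Q − d)/|n|² = (424 − (-53))/2809 = 9/53.
Reflection = Q − 2λn = (-2, 8, 1) − (18/53)·(0, 53, 0) = (-2, -10, 1).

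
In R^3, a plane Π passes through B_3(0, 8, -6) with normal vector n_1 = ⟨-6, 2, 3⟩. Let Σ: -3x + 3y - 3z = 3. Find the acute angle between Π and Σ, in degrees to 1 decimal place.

65.6

Π: n_1·r = n_1·B_3 gives -6x + 2y + 3z = -2.
cos θ = |n₁·n₂| / (|n₁||n₂|) = |15| / (√49 · √27).
θ = arccos(0.41239) ≈ 65.6°.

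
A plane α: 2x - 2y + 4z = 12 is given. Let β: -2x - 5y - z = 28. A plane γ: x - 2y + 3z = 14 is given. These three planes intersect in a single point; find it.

(-6, -4, 4)

Solving the 3×3 linear system 2x - 2y + 4z = 12, -2x - 5y - z = 28, x - 2y + 3z = 14 (e.g. by elimination or Cramer's rule, determinant = -8) gives (-6, -4, 4).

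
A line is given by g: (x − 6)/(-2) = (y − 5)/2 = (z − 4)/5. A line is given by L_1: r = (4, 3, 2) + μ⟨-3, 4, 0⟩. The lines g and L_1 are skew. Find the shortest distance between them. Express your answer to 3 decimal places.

2.951

g has direction (-2, 2, 5) through (6, 5, 4).
Common perpendicular direction n = (-2, 2, 5) × (-3, 4, 0) = (-20, -15, -2).
With w = (4, 3, 2) − (6, 5, 4) = (-2, -2, -2), w · n = 74.
Distance = |w · n| / |n| = |74| / √629 ≈ 2.951.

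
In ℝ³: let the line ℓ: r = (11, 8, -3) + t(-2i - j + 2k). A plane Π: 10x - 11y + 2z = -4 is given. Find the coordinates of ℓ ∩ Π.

(3, 4, 5)

Substitute r = (11, 8, -3) + t(-2, -1, 2) into the plane: 16 + (-5)t = -4, so t = 4.
Intersection: (11, 8, -3) + 4·(-2, -1, 2) = (3, 4, 5).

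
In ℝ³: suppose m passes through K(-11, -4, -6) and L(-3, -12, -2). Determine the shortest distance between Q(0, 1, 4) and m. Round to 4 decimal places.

13.8644

A direction vector for m is L − K = (8, -8, 4).
Taking (-11, -4, -6) on m with direction v = (8, -8, 4): w = Q − (-11, -4, -6) = (11, 5, 10), and w × v = (100, 36, -128).
Distance = |w × v| / |v| = √27680 / √144 ≈ 13.8644.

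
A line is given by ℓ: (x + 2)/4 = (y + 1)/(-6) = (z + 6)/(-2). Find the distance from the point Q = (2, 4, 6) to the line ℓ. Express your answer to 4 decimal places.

ℓ has direction (4, -6, -2) through (-2, -1, -6).
Taking (-2, -1, -6) on ℓ with direction v = (4, -6, -2): w = Q − (-2, -1, -6) = (4, 5, 12), and w × v = (62, 56, -44).
Distance = |w × v| / |v| = √8916 / √56 ≈ 12.6180.

12.6180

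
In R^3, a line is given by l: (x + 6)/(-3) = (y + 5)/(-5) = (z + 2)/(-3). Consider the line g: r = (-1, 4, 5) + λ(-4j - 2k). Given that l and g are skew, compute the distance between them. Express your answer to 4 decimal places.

1.4744

l has direction (-3, -5, -3) through (-6, -5, -2).
Common perpendicular direction n = (-3, -5, -3) × (0, -4, -2) = (-2, -6, 12).
With w = (-1, 4, 5) − (-6, -5, -2) = (5, 9, 7), w · n = 20.
Distance = |w · n| / |n| = |20| / √184 ≈ 1.4744.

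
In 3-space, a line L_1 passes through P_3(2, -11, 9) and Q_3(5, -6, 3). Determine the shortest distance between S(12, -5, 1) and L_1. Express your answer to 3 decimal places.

A direction vector for L_1 is Q_3 − P_3 = (3, 5, -6).
Taking (2, -11, 9) on L_1 with direction v = (3, 5, -6): w = S − (2, -11, 9) = (10, 6, -8), and w × v = (4, 36, 32).
Distance = |w × v| / |v| = √2336 / √70 ≈ 5.777.

5.777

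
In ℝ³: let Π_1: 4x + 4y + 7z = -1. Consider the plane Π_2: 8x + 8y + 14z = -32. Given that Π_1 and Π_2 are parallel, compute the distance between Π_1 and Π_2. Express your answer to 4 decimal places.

Rescale Π_2 by 1/2: 4x + 4y + 7z = -16. Then distance = |-1 − (-16)| / √81 ≈ 1.6667.

1.6667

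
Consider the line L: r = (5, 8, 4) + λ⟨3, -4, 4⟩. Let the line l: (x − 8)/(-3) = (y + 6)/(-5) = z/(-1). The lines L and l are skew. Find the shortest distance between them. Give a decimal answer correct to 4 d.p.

l has direction (-3, -5, -1) through (8, -6, 0).
Common perpendicular direction n = (3, -4, 4) × (-3, -5, -1) = (24, -9, -27).
With w = (8, -6, 0) − (5, 8, 4) = (3, -14, -4), w · n = 306.
Distance = |w · n| / |n| = |306| / √1386 ≈ 8.2194.

8.2194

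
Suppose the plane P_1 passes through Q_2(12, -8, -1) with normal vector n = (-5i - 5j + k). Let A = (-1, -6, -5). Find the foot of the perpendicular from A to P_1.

(4, -1, -6)

P_1: n·r = n·Q_2 gives -5x - 5y + z = -21.
Foot = A − λn with λ = (n·A − d)/|n|² = (30 − (-21))/51 = 1.
Foot = (-1, -6, -5) − 1·(-5, -5, 1) = (4, -1, -6).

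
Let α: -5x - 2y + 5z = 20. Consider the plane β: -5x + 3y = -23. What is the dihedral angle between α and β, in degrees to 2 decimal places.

63.68

cos θ = |n₁·n₂| / (|n₁||n₂|) = |19| / (√54 · √34).
θ = arccos(0.44342) ≈ 63.68°.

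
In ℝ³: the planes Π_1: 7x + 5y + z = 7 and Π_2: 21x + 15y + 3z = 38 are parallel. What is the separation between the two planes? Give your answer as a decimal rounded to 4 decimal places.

0.6543

Rescale Π_2 by 1/3: 7x + 5y + z = 38/3. Then distance = |7 − (38/3)| / √75 ≈ 0.6543.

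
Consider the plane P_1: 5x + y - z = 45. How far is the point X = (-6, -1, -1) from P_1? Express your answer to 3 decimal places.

14.434

n·X − d = (5)·(-6) + (1)·(-1) + (-1)·(-1) − 45 = -75; |n| = √27.
Distance = |-75| / √27 = 75/√27 ≈ 14.434.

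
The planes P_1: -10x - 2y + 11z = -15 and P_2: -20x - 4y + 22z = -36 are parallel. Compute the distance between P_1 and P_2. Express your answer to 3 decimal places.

Rescale P_2 by 1/2: -10x - 2y + 11z = -18. Then distance = |-15 − (-18)| / √225 ≈ 0.200.

0.200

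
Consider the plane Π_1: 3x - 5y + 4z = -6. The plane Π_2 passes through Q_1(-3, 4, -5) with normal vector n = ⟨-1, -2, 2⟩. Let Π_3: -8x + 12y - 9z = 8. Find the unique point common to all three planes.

Π_2: n·r = n·Q_1 gives -x - 2y + 2z = -15.
Solving the 3×3 linear system 3x - 5y + 4z = -6, -x - 2y + 2z = -15, -8x + 12y - 9z = 8 (e.g. by elimination or Cramer's rule, determinant = -5) gives (5, 1, -4).

(5, 1, -4)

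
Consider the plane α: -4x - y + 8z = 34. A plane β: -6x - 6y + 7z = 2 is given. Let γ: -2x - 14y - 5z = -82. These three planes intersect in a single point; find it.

(7, 2, 8)

Solving the 3×3 linear system -4x - y + 8z = 34, -6x - 6y + 7z = 2, -2x - 14y - 5z = -82 (e.g. by elimination or Cramer's rule, determinant = 108) gives (7, 2, 8).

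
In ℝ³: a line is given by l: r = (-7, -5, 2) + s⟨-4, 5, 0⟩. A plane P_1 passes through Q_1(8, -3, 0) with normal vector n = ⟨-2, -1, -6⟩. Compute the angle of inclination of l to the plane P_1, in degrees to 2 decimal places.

4.20

P_1: n·r = n·Q_1 gives -2x - y - 6z = -13.
sin θ = |n·v| / (|n||v|) = |3| / (√41 · √41) = 0.07317.
θ ≈ 4.20°.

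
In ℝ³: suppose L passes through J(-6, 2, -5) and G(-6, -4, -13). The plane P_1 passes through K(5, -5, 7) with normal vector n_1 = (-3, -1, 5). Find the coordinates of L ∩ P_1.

A direction vector for L is G − J = (0, -6, -8).
P_1: n_1·r = n_1·K gives -3x - y + 5z = 25.
Substitute r = (-6, 2, -5) + t(0, -6, -8) into the plane: -9 + (-34)t = 25, so t = -1.
Intersection: (-6, 2, -5) + (-1)·(0, -6, -8) = (-6, 8, 3).

(-6, 8, 3)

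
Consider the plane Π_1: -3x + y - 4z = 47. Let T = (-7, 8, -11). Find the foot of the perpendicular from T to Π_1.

(-4, 7, -7)

Foot = T − λn with λ = (n·T − d)/|n|² = (73 − 47)/26 = 1.
Foot = (-7, 8, -11) − 1·(-3, 1, -4) = (-4, 7, -7).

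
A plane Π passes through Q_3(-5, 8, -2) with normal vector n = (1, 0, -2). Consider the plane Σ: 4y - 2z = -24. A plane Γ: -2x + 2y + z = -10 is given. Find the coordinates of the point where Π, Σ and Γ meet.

(-1, -6, 0)

Π: n·r = n·Q_3 gives x - 2z = -1.
Solving the 3×3 linear system x - 2z = -1, 4y - 2z = -24, -2x + 2y + z = -10 (e.g. by elimination or Cramer's rule, determinant = -8) gives (-1, -6, 0).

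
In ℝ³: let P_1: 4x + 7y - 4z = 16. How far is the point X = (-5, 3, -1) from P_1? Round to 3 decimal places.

1.222

n·X − d = (4)·(-5) + (7)·(3) + (-4)·(-1) − 16 = -11; |n| = √81.
Distance = |-11| / √81 = 11/√81 ≈ 1.222.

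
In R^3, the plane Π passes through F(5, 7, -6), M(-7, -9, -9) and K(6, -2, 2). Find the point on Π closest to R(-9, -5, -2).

FM = (-12, -16, -3), FK = (1, -9, 8); a normal to Π is FM × FK = (-155, 93, 124).
Using F: Π has equation -155x + 93y + 124z = -868.
Foot = R − λn with λ = (n·R − d)/|n|² = (682 − (-868))/48050 = 1/31.
Foot = (-9, -5, -2) − (1/31)·(-155, 93, 124) = (-4, -8, -6).

(-4, -8, -6)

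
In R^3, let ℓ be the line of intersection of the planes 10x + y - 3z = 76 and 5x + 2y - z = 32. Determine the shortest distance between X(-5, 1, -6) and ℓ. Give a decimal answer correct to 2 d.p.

10.59

Direction of ℓ: (10, 1, -3) × (5, 2, -1) = (5, -5, 15).
A point on ℓ: solving the two plane equations with x = 8 gives (8, -4, 0).
Taking (8, -4, 0) on ℓ with direction v = (5, -5, 15): w = X − (8, -4, 0) = (-13, 5, -6), and w × v = (45, 165, 40).
Distance = |w × v| / |v| = √30850 / √275 ≈ 10.59.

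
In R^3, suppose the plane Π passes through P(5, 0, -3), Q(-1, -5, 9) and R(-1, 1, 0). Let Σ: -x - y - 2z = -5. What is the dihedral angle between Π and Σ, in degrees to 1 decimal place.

27.3

PQ = (-6, -5, 12), PR = (-6, 1, 3); a normal to Π is PQ × PR = (-27, -54, -36).
Using P: Π has equation -27x - 54y - 36z = -27.
cos θ = |n₁·n₂| / (|n₁||n₂|) = |153| / (√4941 · √6).
θ = arccos(0.88860) ≈ 27.3°.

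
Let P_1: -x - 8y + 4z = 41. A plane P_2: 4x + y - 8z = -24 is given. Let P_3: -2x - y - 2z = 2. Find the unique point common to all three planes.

(-1, -4, 2)

Solving the 3×3 linear system -x - 8y + 4z = 41, 4x + y - 8z = -24, -2x - y - 2z = 2 (e.g. by elimination or Cramer's rule, determinant = -190) gives (-1, -4, 2).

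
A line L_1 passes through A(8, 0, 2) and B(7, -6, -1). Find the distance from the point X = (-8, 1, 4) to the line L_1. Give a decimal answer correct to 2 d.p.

16.14

A direction vector for L_1 is B − A = (-1, -6, -3).
Taking (8, 0, 2) on L_1 with direction v = (-1, -6, -3): w = X − (8, 0, 2) = (-16, 1, 2), and w × v = (9, -50, 97).
Distance = |w × v| / |v| = √11990 / √46 ≈ 16.14.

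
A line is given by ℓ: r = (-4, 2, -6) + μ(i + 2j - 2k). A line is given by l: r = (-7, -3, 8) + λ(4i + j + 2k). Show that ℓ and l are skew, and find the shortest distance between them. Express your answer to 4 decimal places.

4.8524

Common perpendicular direction n = (1, 2, -2) × (4, 1, 2) = (6, -10, -7).
With w = (-7, -3, 8) − (-4, 2, -6) = (-3, -5, 14), w · n = -66.
Since n ≠ 0 the lines are not parallel, and w · n = -66 ≠ 0 so they do not intersect; hence they are skew.
Distance = |w · n| / |n| = |-66| / √185 ≈ 4.8524.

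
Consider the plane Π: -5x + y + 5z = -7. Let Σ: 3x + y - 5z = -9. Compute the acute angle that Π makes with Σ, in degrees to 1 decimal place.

22.6

cos θ = |n₁·n₂| / (|n₁||n₂|) = |-39| / (√51 · √35).
θ = arccos(0.92309) ≈ 22.6°.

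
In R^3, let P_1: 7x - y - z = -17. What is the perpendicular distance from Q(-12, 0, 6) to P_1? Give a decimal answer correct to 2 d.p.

n·Q − d = (7)·(-12) + (-1)·(0) + (-1)·(6) − (-17) = -73; |n| = √51.
Distance = |-73| / √51 = 73/√51 ≈ 10.22.

10.22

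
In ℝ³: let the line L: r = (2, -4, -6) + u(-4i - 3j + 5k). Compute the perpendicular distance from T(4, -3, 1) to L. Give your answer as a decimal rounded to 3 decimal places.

Taking (2, -4, -6) on L with direction v = (-4, -3, 5): w = T − (2, -4, -6) = (2, 1, 7), and w × v = (26, -38, -2).
Distance = |w × v| / |v| = √2124 / √50 ≈ 6.518.

6.518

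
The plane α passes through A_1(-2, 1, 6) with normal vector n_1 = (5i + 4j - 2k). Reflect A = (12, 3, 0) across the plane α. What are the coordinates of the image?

(-8, -13, 8)

α: n_1·r = n_1·A_1 gives 5x + 4y - 2z = -18.
λ = (n·A − d)/|n|² = (72 − (-18))/45 = 2.
Reflection = A − 2λn = (12, 3, 0) − 4·(5, 4, -2) = (-8, -13, 8).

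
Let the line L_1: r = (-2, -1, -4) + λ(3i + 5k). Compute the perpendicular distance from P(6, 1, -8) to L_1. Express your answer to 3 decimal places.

9.139

Taking (-2, -1, -4) on L_1 with direction v = (3, 0, 5): w = P − (-2, -1, -4) = (8, 2, -4), and w × v = (10, -52, -6).
Distance = |w × v| / |v| = √2840 / √34 ≈ 9.139.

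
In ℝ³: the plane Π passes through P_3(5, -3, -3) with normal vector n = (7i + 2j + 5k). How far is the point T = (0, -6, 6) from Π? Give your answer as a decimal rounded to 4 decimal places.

0.4529

Π: n·r = n·P_3 gives 7x + 2y + 5z = 14.
n·T − d = (7)·(0) + (2)·(-6) + (5)·(6) − 14 = 4; |n| = √78.
Distance = |4| / √78 = 4/√78 ≈ 0.4529.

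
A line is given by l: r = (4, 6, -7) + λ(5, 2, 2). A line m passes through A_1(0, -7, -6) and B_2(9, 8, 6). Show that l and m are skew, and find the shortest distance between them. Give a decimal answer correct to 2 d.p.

8.82

A direction vector for m is B_2 − A_1 = (9, 15, 12).
Common perpendicular direction n = (5, 2, 2) × (9, 15, 12) = (-6, -42, 57).
With w = (0, -7, -6) − (4, 6, -7) = (-4, -13, 1), w · n = 627.
Since n ≠ 0 the lines are not parallel, and w · n = 627 ≠ 0 so they do not intersect; hence they are skew.
Distance = |w · n| / |n| = |627| / √5049 ≈ 8.82.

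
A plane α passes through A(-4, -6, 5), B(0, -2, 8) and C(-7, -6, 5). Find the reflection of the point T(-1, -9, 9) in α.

(-1, -3, 1)

AB = (4, 4, 3), AC = (-3, 0, 0); a normal to α is AB × AC = (0, -9, 12).
Using A: α has equation -9y + 12z = 114.
λ = (n·T − d)/|n|² = (189 − 114)/225 = 1/3.
Reflection = T − 2λn = (-1, -9, 9) − (2/3)·(0, -9, 12) = (-1, -3, 1).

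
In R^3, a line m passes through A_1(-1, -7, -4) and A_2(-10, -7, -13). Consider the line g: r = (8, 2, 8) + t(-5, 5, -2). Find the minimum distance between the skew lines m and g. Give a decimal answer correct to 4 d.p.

1.5623

A direction vector for m is A_2 − A_1 = (-9, 0, -9).
Common perpendicular direction n = (-9, 0, -9) × (-5, 5, -2) = (45, 27, -45).
With w = (8, 2, 8) − (-1, -7, -4) = (9, 9, 12), w · n = 108.
Distance = |w · n| / |n| = |108| / √4779 ≈ 1.5623.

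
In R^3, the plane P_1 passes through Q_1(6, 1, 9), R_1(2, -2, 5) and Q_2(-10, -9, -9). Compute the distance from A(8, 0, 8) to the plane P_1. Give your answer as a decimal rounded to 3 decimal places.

2.444

Q_1R_1 = (-4, -3, -4), Q_1Q_2 = (-16, -10, -18); a normal to P_1 is Q_1R_1 × Q_1Q_2 = (14, -8, -8).
Using Q_1: P_1 has equation 14x - 8y - 8z = 4.
n·A − d = (14)·(8) + (-8)·(0) + (-8)·(8) − 4 = 44; |n| = √324.
Distance = |44| / √324 = 44/√324 ≈ 2.444.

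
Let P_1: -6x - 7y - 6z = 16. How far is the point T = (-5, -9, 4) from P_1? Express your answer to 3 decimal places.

n·T − d = (-6)·(-5) + (-7)·(-9) + (-6)·(4) − 16 = 53; |n| = √121.
Distance = |53| / √121 = 53/√121 ≈ 4.818.

4.818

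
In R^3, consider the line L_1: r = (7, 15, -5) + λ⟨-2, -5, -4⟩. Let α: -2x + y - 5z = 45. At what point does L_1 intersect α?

Substitute r = (7, 15, -5) + t(-2, -5, -4) into the plane: 26 + 19t = 45, so t = 1.
Intersection: (7, 15, -5) + 1·(-2, -5, -4) = (5, 10, -9).

(5, 10, -9)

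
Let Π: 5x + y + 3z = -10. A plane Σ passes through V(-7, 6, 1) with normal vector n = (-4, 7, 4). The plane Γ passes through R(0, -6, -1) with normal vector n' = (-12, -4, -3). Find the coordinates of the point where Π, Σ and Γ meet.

Σ: n·r = n·V gives -4x + 7y + 4z = 74.
Γ: n'·r = n'·R gives -12x - 4y - 3z = 27.
Solving the 3×3 linear system 5x + y + 3z = -10, -4x + 7y + 4z = 74, -12x - 4y - 3z = 27 (e.g. by elimination or Cramer's rule, determinant = 215) gives (-5, 6, 3).

(-5, 6, 3)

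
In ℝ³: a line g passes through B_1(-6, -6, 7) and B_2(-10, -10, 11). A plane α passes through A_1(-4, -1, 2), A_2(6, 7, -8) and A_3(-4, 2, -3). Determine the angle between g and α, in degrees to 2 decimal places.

5.60

A direction vector for g is B_2 − B_1 = (-4, -4, 4).
A_1A_2 = (10, 8, -10), A_1A_3 = (0, 3, -5); a normal to α is A_1A_2 × A_1A_3 = (-10, 50, 30).
Using A_1: α has equation -10x + 50y + 30z = 50.
sin θ = |n·v| / (|n||v|) = |-40| / (√3500 · √48) = 0.09759.
θ ≈ 5.60°.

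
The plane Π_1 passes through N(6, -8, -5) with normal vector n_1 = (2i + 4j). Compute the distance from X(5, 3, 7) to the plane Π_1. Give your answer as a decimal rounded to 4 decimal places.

Π_1: n_1·r = n_1·N gives 2x + 4y = -20.
n·X − d = (2)·(5) + (4)·(3) + (0)·(7) − (-20) = 42; |n| = √20.
Distance = |42| / √20 = 42/√20 ≈ 9.3915.

9.3915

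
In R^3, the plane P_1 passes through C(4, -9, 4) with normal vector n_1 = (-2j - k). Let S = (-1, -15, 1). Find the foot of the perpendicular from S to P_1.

(-1, -9, 4)

P_1: n_1·r = n_1·C gives -2y - z = 14.
Foot = S − λn with λ = (n·S − d)/|n|² = (29 − 14)/5 = 3.
Foot = (-1, -15, 1) − 3·(0, -2, -1) = (-1, -9, 4).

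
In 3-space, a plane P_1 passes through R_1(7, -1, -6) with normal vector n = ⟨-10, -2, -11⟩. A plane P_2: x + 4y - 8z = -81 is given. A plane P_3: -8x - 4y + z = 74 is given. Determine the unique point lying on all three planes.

P_1: n·r = n·R_1 gives -10x - 2y - 11z = -2.
Solving the 3×3 linear system -10x - 2y - 11z = -2, x + 4y - 8z = -81, -8x - 4y + z = 74 (e.g. by elimination or Cramer's rule, determinant = -154) gives (-5, -7, 6).

(-5, -7, 6)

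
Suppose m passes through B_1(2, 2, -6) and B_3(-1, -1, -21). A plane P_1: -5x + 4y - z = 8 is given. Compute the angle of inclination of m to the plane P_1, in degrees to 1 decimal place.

A direction vector for m is B_3 − B_1 = (-3, -3, -15).
sin θ = |n·v| / (|n||v|) = |18| / (√42 · √243) = 0.17817.
θ ≈ 10.3°.

10.3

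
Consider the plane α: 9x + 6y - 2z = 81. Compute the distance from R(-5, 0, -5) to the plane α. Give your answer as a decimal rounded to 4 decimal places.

10.5455

n·R − d = (9)·(-5) + (6)·(0) + (-2)·(-5) − 81 = -116; |n| = √121.
Distance = |-116| / √121 = 116/√121 ≈ 10.5455.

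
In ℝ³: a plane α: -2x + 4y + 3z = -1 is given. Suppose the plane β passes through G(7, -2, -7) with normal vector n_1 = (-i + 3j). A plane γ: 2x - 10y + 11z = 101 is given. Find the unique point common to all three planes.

(-2, -5, 5)

β: n_1·r = n_1·G gives -x + 3y = -13.
Solving the 3×3 linear system -2x + 4y + 3z = -1, -x + 3y = -13, 2x - 10y + 11z = 101 (e.g. by elimination or Cramer's rule, determinant = -10) gives (-2, -5, 5).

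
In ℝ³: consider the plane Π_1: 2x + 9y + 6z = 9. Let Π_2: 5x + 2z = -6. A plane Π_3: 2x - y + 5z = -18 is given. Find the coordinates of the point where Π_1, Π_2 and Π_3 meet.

Solving the 3×3 linear system 2x + 9y + 6z = 9, 5x + 2z = -6, 2x - y + 5z = -18 (e.g. by elimination or Cramer's rule, determinant = -215) gives (0, 3, -3).

(0, 3, -3)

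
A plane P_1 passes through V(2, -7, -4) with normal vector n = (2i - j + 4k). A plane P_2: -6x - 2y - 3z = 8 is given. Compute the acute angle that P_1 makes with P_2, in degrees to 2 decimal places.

P_1: n·r = n·V gives 2x - y + 4z = -5.
cos θ = |n₁·n₂| / (|n₁||n₂|) = |-22| / (√21 · √49).
θ = arccos(0.68583) ≈ 46.70°.

46.70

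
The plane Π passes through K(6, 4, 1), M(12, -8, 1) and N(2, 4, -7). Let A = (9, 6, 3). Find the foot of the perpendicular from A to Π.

(7, 5, 4)

KM = (6, -12, 0), KN = (-4, 0, -8); a normal to Π is KM × KN = (96, 48, -48).
Using K: Π has equation 96x + 48y - 48z = 720.
Foot = A − λn with λ = (n·A − d)/|n|² = (1008 − 720)/13824 = 1/48.
Foot = (9, 6, 3) − (1/48)·(96, 48, -48) = (7, 5, 4).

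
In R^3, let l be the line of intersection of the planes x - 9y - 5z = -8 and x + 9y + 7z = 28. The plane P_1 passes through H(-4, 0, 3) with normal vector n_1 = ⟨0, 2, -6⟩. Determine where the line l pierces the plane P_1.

(7, 0, 3)

Direction of l: (1, -9, -5) × (1, 9, 7) = (-18, -12, 18).
A point on l: solving the two plane equations with x = 16 gives (16, 6, -6).
P_1: n_1·r = n_1·H gives 2y - 6z = -18.
Substitute r = (16, 6, -6) + t(-18, -12, 18) into the plane: 48 + (-132)t = -18, so t = 1/2.
Intersection: (16, 6, -6) + (1/2)·(-18, -12, 18) = (7, 0, 3).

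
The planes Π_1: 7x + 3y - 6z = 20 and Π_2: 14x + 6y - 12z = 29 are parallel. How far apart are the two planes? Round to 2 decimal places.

Rescale Π_2 by 1/2: 7x + 3y - 6z = 29/2. Then distance = |20 − (29/2)| / √94 ≈ 0.57.

0.57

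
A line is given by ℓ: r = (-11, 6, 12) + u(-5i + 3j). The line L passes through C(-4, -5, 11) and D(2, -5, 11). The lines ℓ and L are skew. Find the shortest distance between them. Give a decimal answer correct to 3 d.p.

A direction vector for L is D − C = (6, 0, 0).
Common perpendicular direction n = (-5, 3, 0) × (6, 0, 0) = (0, 0, -18).
With w = (-4, -5, 11) − (-11, 6, 12) = (7, -11, -1), w · n = 18.
Distance = |w · n| / |n| = |18| / √324 ≈ 1.000.

1.000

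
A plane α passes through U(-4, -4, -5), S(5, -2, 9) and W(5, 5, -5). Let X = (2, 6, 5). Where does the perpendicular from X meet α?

US = (9, 2, 14), UW = (9, 9, 0); a normal to α is US × UW = (-126, 126, 63).
Using U: α has equation -126x + 126y + 63z = -315.
Foot = X − λn with λ = (n·X − d)/|n|² = (819 − (-315))/35721 = 2/63.
Foot = (2, 6, 5) − (2/63)·(-126, 126, 63) = (6, 2, 3).

(6, 2, 3)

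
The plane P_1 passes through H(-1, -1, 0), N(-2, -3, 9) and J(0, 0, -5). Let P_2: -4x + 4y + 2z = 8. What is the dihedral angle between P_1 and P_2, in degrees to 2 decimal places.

HN = (-1, -2, 9), HJ = (1, 1, -5); a normal to P_1 is HN × HJ = (1, 4, 1).
Using H: P_1 has equation x + 4y + z = -5.
cos θ = |n₁·n₂| / (|n₁||n₂|) = |14| / (√18 · √36).
θ = arccos(0.54997) ≈ 56.63°.

56.63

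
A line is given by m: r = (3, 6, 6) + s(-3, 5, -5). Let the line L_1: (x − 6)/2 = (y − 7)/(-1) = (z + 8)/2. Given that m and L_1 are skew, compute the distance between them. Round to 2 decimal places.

11.49

L_1 has direction (2, -1, 2) through (6, 7, -8).
Common perpendicular direction n = (-3, 5, -5) × (2, -1, 2) = (5, -4, -7).
With w = (6, 7, -8) − (3, 6, 6) = (3, 1, -14), w · n = 109.
Distance = |w · n| / |n| = |109| / √90 ≈ 11.49.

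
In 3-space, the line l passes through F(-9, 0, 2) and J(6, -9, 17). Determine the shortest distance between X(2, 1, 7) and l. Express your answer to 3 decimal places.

A direction vector for l is J − F = (15, -9, 15).
Taking (-9, 0, 2) on l with direction v = (15, -9, 15): w = X − (-9, 0, 2) = (11, 1, 5), and w × v = (60, -90, -114).
Distance = |w × v| / |v| = √24696 / √531 ≈ 6.820.

6.820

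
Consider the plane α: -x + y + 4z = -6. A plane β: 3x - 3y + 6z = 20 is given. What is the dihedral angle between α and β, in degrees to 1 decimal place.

54.7

cos θ = |n₁·n₂| / (|n₁||n₂|) = |18| / (√18 · √54).
θ = arccos(0.57735) ≈ 54.7°.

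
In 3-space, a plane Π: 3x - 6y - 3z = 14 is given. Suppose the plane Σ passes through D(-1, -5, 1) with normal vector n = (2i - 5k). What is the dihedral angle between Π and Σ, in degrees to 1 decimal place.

Σ: n·r = n·D gives 2x - 5z = -7.
cos θ = |n₁·n₂| / (|n₁||n₂|) = |21| / (√54 · √29).
θ = arccos(0.53067) ≈ 57.9°.

57.9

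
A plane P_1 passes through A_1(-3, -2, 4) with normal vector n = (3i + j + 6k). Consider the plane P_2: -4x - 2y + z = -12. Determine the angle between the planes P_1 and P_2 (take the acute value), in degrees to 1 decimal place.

P_1: n·r = n·A_1 gives 3x + y + 6z = 13.
cos θ = |n₁·n₂| / (|n₁||n₂|) = |-8| / (√46 · √21).
θ = arccos(0.25740) ≈ 75.1°.

75.1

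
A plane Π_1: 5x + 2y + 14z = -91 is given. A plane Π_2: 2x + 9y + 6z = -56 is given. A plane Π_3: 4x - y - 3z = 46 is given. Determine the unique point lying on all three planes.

(5, -2, -8)

Solving the 3×3 linear system 5x + 2y + 14z = -91, 2x + 9y + 6z = -56, 4x - y - 3z = 46 (e.g. by elimination or Cramer's rule, determinant = -577) gives (5, -2, -8).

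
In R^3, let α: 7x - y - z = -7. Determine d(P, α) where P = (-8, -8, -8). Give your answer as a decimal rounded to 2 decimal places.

4.62

n·P − d = (7)·(-8) + (-1)·(-8) + (-1)·(-8) − (-7) = -33; |n| = √51.
Distance = |-33| / √51 = 33/√51 ≈ 4.62.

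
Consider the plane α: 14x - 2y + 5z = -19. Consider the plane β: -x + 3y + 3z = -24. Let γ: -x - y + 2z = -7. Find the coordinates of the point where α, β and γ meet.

Solving the 3×3 linear system 14x - 2y + 5z = -19, -x + 3y + 3z = -24, -x - y + 2z = -7 (e.g. by elimination or Cramer's rule, determinant = 148) gives (0, -3, -5).

(0, -3, -5)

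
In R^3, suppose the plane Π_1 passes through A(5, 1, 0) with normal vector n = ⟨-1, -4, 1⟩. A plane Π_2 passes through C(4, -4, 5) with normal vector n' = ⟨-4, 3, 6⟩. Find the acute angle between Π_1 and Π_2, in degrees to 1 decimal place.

86.5

Π_1: n·r = n·A gives -x - 4y + z = -9.
Π_2: n'·r = n'·C gives -4x + 3y + 6z = 2.
cos θ = |n₁·n₂| / (|n₁||n₂|) = |-2| / (√18 · √61).
θ = arccos(0.06036) ≈ 86.5°.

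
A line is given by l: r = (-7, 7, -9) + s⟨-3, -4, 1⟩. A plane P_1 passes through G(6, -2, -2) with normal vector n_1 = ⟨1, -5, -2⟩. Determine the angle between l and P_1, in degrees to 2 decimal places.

P_1: n_1·r = n_1·G gives x - 5y - 2z = 20.
sin θ = |n·v| / (|n||v|) = |15| / (√30 · √26) = 0.53709.
θ ≈ 32.49°.

32.49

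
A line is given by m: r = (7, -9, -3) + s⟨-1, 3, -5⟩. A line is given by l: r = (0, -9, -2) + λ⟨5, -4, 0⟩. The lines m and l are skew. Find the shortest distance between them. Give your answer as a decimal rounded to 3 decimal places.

3.811

Common perpendicular direction n = (-1, 3, -5) × (5, -4, 0) = (-20, -25, -11).
With w = (0, -9, -2) − (7, -9, -3) = (-7, 0, 1), w · n = 129.
Distance = |w · n| / |n| = |129| / √1146 ≈ 3.811.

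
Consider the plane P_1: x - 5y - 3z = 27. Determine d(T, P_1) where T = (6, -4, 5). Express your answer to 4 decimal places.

n·T − d = (1)·(6) + (-5)·(-4) + (-3)·(5) − 27 = -16; |n| = √35.
Distance = |-16| / √35 = 16/√35 ≈ 2.7045.

2.7045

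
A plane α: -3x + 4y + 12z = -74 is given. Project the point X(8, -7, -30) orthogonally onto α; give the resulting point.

Foot = X − λn with λ = (n·X − d)/|n|² = (-412 − (-74))/169 = -2.
Foot = (8, -7, -30) − (-2)·(-3, 4, 12) = (2, 1, -6).

(2, 1, -6)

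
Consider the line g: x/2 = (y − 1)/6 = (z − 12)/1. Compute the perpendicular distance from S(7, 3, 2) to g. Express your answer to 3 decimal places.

g has direction (2, 6, 1) through (0, 1, 12).
Taking (0, 1, 12) on g with direction v = (2, 6, 1): w = S − (0, 1, 12) = (7, 2, -10), and w × v = (62, -27, 38).
Distance = |w × v| / |v| = √6017 / √41 ≈ 12.114.

12.114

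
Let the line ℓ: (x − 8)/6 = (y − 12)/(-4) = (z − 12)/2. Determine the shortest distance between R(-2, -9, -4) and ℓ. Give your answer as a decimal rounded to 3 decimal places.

28.211

ℓ has direction (6, -4, 2) through (8, 12, 12).
Taking (8, 12, 12) on ℓ with direction v = (6, -4, 2): w = R − (8, 12, 12) = (-10, -21, -16), and w × v = (-106, -76, 166).
Distance = |w × v| / |v| = √44568 / √56 ≈ 28.211.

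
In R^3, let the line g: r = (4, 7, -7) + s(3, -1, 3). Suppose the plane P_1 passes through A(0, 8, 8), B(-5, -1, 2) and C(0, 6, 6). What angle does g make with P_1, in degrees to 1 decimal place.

AB = (-5, -9, -6), AC = (0, -2, -2); a normal to P_1 is AB × AC = (6, -10, 10).
Using A: P_1 has equation 6x - 10y + 10z = 0.
sin θ = |n·v| / (|n||v|) = |58| / (√236 · √19) = 0.86615.
θ ≈ 60.0°.

60.0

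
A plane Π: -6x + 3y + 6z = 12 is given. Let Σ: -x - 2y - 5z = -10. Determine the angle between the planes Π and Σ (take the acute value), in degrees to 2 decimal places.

cos θ = |n₁·n₂| / (|n₁||n₂|) = |-30| / (√81 · √30).
θ = arccos(0.60858) ≈ 52.51°.

52.51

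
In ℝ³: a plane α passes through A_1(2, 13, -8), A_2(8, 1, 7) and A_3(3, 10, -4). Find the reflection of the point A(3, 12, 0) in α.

A_1A_2 = (6, -12, 15), A_1A_3 = (1, -3, 4); a normal to α is A_1A_2 × A_1A_3 = (-3, -9, -6).
Using A_1: α has equation -3x - 9y - 6z = -75.
λ = (n·A − d)/|n|² = (-117 − (-75))/126 = -1/3.
Reflection = A − 2λn = (3, 12, 0) − (-2/3)·(-3, -9, -6) = (1, 6, -4).

(1, 6, -4)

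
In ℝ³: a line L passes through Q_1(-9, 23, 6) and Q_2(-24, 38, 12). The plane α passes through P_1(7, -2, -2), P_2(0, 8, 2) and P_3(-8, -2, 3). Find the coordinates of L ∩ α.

A direction vector for L is Q_2 − Q_1 = (-15, 15, 6).
P_1P_2 = (-7, 10, 4), P_1P_3 = (-15, 0, 5); a normal to α is P_1P_2 × P_1P_3 = (50, -25, 150).
Using P_1: α has equation 50x - 25y + 150z = 100.
Substitute r = (-9, 23, 6) + t(-15, 15, 6) into the plane: -125 + (-225)t = 100, so t = -1.
Intersection: (-9, 23, 6) + (-1)·(-15, 15, 6) = (6, 8, 0).

(6, 8, 0)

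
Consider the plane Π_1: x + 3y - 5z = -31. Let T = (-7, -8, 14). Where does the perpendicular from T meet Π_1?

(-5, -2, 4)

Foot = T − λn with λ = (n·T − d)/|n|² = (-101 − (-31))/35 = -2.
Foot = (-7, -8, 14) − (-2)·(1, 3, -5) = (-5, -2, 4).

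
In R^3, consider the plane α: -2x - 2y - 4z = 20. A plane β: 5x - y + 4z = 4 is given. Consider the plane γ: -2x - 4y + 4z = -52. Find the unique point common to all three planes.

Solving the 3×3 linear system -2x - 2y - 4z = 20, 5x - y + 4z = 4, -2x - 4y + 4z = -52 (e.g. by elimination or Cramer's rule, determinant = 120) gives (8, 0, -9).

(8, 0, -9)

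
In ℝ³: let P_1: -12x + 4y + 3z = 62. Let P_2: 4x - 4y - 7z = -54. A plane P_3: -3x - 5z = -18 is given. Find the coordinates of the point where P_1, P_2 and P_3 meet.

Solving the 3×3 linear system -12x + 4y + 3z = 62, 4x - 4y - 7z = -54, -3x - 5z = -18 (e.g. by elimination or Cramer's rule, determinant = -112) gives (-4, -1, 6).

(-4, -1, 6)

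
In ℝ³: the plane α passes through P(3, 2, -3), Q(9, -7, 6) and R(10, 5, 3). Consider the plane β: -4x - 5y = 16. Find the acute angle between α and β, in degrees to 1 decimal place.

PQ = (6, -9, 9), PR = (7, 3, 6); a normal to α is PQ × PR = (-81, 27, 81).
Using P: α has equation -81x + 27y + 81z = -432.
cos θ = |n₁·n₂| / (|n₁||n₂|) = |189| / (√13851 · √41).
θ = arccos(0.25080) ≈ 75.5°.

75.5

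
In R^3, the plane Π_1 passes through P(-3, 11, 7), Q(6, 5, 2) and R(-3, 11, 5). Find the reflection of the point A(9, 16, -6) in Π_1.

(-3, -2, -6)

PQ = (9, -6, -5), PR = (0, 0, -2); a normal to Π_1 is PQ × PR = (12, 18, 0).
Using P: Π_1 has equation 12x + 18y = 162.
λ = (n·A − d)/|n|² = (396 − 162)/468 = 1/2.
Reflection = A − 2λn = (9, 16, -6) − 1·(12, 18, 0) = (-3, -2, -6).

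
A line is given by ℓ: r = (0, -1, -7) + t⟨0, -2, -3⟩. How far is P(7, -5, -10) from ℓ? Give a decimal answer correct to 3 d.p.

Taking (0, -1, -7) on ℓ with direction v = (0, -2, -3): w = P − (0, -1, -7) = (7, -4, -3), and w × v = (6, 21, -14).
Distance = |w × v| / |v| = √673 / √13 ≈ 7.195.

7.195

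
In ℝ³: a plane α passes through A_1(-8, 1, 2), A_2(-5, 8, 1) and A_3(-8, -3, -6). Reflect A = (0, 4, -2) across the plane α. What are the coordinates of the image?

(-10, 8, -4)

A_1A_2 = (3, 7, -1), A_1A_3 = (0, -4, -8); a normal to α is A_1A_2 × A_1A_3 = (-60, 24, -12).
Using A_1: α has equation -60x + 24y - 12z = 480.
λ = (n·A − d)/|n|² = (120 − 480)/4320 = -1/12.
Reflection = A − 2λn = (0, 4, -2) − (-1/6)·(-60, 24, -12) = (-10, 8, -4).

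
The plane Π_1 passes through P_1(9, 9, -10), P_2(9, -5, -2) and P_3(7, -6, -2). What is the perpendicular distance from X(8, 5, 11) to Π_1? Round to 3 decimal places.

P_1P_2 = (0, -14, 8), P_1P_3 = (-2, -15, 8); a normal to Π_1 is P_1P_2 × P_1P_3 = (8, -16, -28).
Using P_1: Π_1 has equation 8x - 16y - 28z = 208.
n·X − d = (8)·(8) + (-16)·(5) + (-28)·(11) − 208 = -532; |n| = √1104.
Distance = |-532| / √1104 = 532/√1104 ≈ 16.011.

16.011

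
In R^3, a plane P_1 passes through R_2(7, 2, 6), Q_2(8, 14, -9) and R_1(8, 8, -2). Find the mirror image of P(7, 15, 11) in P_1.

R_2Q_2 = (1, 12, -15), R_2R_1 = (1, 6, -8); a normal to P_1 is R_2Q_2 × R_2R_1 = (-6, -7, -6).
Using R_2: P_1 has equation -6x - 7y - 6z = -92.
λ = (n·P − d)/|n|² = (-213 − (-92))/121 = -1.
Reflection = P − 2λn = (7, 15, 11) − (-2)·(-6, -7, -6) = (-5, 1, -1).

(-5, 1, -1)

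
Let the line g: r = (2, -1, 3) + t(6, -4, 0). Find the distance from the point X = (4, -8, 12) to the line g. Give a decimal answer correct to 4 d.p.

Taking (2, -1, 3) on g with direction v = (6, -4, 0): w = X − (2, -1, 3) = (2, -7, 9), and w × v = (36, 54, 34).
Distance = |w × v| / |v| = √5368 / √52 ≈ 10.1603.

10.1603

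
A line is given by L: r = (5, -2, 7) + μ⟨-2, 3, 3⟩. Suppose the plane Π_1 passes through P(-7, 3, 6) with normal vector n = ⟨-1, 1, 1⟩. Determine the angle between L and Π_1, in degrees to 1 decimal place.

Π_1: n·r = n·P gives -x + y + z = 16.
sin θ = |n·v| / (|n||v|) = |8| / (√3 · √22) = 0.98473.
θ ≈ 80.0°.

80.0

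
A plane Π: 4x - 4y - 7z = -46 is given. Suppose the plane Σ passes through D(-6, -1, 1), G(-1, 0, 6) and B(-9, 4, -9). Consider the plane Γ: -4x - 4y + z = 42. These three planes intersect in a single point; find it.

DG = (5, 1, 5), DB = (-3, 5, -10); a normal to Σ is DG × DB = (-35, 35, 28).
Using D: Σ has equation -35x + 35y + 28z = 203.
Solving the 3×3 linear system 4x - 4y - 7z = -46, -35x + 35y + 28z = 203, -4x - 4y + z = 42 (e.g. by elimination or Cramer's rule, determinant = -1064) gives (-5, -4, 6).

(-5, -4, 6)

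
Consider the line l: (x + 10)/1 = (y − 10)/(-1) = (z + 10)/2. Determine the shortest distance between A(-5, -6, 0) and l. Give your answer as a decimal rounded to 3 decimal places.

10.042

l has direction (1, -1, 2) through (-10, 10, -10).
Taking (-10, 10, -10) on l with direction v = (1, -1, 2): w = A − (-10, 10, -10) = (5, -16, 10), and w × v = (-22, 0, 11).
Distance = |w × v| / |v| = √605 / √6 ≈ 10.042.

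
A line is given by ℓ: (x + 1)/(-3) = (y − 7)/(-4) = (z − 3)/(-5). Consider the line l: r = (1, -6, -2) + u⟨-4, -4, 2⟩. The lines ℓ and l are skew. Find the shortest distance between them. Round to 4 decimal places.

ℓ has direction (-3, -4, -5) through (-1, 7, 3).
Common perpendicular direction n = (-3, -4, -5) × (-4, -4, 2) = (-28, 26, -4).
With w = (1, -6, -2) − (-1, 7, 3) = (2, -13, -5), w · n = -374.
Distance = |w · n| / |n| = |-374| / √1476 ≈ 9.7348.

9.7348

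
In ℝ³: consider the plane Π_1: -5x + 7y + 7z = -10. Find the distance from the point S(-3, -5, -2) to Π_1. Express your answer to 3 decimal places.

n·S − d = (-5)·(-3) + (7)·(-5) + (7)·(-2) − (-10) = -24; |n| = √123.
Distance = |-24| / √123 = 24/√123 ≈ 2.164.

2.164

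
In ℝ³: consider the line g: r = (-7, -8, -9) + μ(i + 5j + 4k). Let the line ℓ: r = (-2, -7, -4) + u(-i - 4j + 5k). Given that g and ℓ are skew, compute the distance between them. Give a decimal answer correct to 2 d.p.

4.79

Common perpendicular direction n = (1, 5, 4) × (-1, -4, 5) = (41, -9, 1).
With w = (-2, -7, -4) − (-7, -8, -9) = (5, 1, 5), w · n = 201.
Distance = |w · n| / |n| = |201| / √1763 ≈ 4.79.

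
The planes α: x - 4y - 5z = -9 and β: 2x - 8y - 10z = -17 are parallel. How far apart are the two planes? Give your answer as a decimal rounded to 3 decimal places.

0.077

Rescale β by 1/2: x - 4y - 5z = -17/2. Then distance = |-9 − (-17/2)| / √42 ≈ 0.077.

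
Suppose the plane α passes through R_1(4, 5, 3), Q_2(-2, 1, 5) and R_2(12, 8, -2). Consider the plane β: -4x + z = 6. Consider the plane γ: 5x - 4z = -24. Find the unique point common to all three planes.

(0, 4, 6)

R_1Q_2 = (-6, -4, 2), R_1R_2 = (8, 3, -5); a normal to α is R_1Q_2 × R_1R_2 = (14, -14, 14).
Using R_1: α has equation 14x - 14y + 14z = 28.
Solving the 3×3 linear system 14x - 14y + 14z = 28, -4x + z = 6, 5x - 4z = -24 (e.g. by elimination or Cramer's rule, determinant = 154) gives (0, 4, 6).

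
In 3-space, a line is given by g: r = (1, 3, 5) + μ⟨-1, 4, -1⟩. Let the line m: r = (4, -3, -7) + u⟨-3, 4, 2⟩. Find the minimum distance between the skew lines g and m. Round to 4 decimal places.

Common perpendicular direction n = (-1, 4, -1) × (-3, 4, 2) = (12, 5, 8).
With w = (4, -3, -7) − (1, 3, 5) = (3, -6, -12), w · n = -90.
Distance = |w · n| / |n| = |-90| / √233 ≈ 5.8961.

5.8961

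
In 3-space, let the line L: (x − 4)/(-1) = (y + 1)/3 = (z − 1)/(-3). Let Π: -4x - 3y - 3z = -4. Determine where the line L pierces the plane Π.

L has direction (-1, 3, -3) through (4, -1, 1).
Substitute r = (4, -1, 1) + t(-1, 3, -3) into the plane: -16 + 4t = -4, so t = 3.
Intersection: (4, -1, 1) + 3·(-1, 3, -3) = (1, 8, -8).

(1, 8, -8)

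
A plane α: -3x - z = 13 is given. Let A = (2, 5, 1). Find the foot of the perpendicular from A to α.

(-4, 5, -1)

Foot = A − λn with λ = (n·A − d)/|n|² = (-7 − 13)/10 = -2.
Foot = (2, 5, 1) − (-2)·(-3, 0, -1) = (-4, 5, -1).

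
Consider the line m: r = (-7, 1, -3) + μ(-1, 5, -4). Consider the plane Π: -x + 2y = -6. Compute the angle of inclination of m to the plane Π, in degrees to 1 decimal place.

sin θ = |n·v| / (|n||v|) = |11| / (√5 · √42) = 0.75907.
θ ≈ 49.4°.

49.4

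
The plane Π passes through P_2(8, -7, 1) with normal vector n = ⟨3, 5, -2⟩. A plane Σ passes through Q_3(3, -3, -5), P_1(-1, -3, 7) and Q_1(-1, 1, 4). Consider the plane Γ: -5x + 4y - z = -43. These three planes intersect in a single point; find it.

Π: n·r = n·P_2 gives 3x + 5y - 2z = -13.
Q_3P_1 = (-4, 0, 12), Q_3Q_1 = (-4, 4, 9); a normal to Σ is Q_3P_1 × Q_3Q_1 = (-48, -12, -16).
Using Q_3: Σ has equation -48x - 12y - 16z = -28.
Solving the 3×3 linear system 3x + 5y - 2z = -13, -48x - 12y - 16z = -28, -5x + 4y - z = -43 (e.g. by elimination or Cramer's rule, determinant = 892) gives (4, -7, -5).

(4, -7, -5)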